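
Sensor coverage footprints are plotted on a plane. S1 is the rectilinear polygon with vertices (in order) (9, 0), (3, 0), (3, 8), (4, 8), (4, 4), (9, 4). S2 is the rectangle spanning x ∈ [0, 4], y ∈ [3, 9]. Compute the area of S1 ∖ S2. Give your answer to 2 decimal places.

23.00

|S1| = 28, |S1∩S2| = 5.
|S1 ∖ S2| = |S1| − |S1∩S2| = 28 − 5 = 23.00.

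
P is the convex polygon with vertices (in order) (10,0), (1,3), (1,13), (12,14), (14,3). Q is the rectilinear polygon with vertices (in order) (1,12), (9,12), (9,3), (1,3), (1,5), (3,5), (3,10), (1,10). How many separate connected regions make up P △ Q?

2

P △ Q splits into 2 disjoint pieces (area 74, area 10).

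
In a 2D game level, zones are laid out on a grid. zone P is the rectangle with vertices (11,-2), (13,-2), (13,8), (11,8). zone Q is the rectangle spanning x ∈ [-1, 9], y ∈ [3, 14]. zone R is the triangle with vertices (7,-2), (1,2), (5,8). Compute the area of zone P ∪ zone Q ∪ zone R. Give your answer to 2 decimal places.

145.17

By inclusion–exclusion:
Individual areas: |zone P| = 20, |zone Q| = 110, |zone R| = 26.
|zone P∩zone Q| = 0 (no overlap).
|zone P∩zone R| = 0.
|zone Q∩zone R| = 10.8333.
|zone P∩zone Q∩zone R| = 0.
|zone P ∪ zone Q ∪ zone R| = 156 − 10.8333 + 0 = 145.17.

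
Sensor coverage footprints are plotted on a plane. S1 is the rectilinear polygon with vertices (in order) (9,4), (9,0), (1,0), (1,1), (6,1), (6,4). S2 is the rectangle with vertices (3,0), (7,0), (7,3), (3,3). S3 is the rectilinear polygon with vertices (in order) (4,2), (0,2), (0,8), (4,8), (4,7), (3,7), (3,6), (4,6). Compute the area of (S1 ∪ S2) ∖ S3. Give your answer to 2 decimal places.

|S1 ∪ S2| = 23.
|(S1 ∪ S2) ∩ S3| = 1.
|(S1 ∪ S2) ∖ S3| = 23 − 1 = 22.00.

22.00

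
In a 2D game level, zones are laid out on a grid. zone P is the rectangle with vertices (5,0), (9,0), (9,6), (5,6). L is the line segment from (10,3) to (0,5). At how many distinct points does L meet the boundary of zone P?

2

The segment meets the boundary at (5,4), (9,3.2).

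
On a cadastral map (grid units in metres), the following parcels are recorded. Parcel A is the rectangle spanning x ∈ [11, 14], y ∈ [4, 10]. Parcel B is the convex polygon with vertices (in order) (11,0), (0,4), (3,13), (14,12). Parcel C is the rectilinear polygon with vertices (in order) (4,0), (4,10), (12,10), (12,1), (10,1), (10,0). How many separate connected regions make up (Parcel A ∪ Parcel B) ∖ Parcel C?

(Parcel A ∪ Parcel B) ∖ Parcel C splits into 2 disjoint pieces (area 61.4091, area 0.9432).

2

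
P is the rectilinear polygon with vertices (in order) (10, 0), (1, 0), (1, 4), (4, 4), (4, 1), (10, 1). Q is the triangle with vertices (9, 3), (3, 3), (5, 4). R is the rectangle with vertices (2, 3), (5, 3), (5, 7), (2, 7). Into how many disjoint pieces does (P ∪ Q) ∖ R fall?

2

(P ∪ Q) ∖ R splits into 2 disjoint pieces (area 16, area 2).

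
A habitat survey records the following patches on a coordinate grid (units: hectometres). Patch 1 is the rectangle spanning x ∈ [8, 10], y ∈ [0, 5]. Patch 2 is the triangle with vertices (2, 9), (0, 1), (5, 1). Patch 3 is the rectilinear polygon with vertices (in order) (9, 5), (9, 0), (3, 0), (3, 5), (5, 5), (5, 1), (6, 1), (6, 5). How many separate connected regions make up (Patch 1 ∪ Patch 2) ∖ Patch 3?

2

(Patch 1 ∪ Patch 2) ∖ Patch 3 splits into 2 disjoint pieces (area 5, area 15).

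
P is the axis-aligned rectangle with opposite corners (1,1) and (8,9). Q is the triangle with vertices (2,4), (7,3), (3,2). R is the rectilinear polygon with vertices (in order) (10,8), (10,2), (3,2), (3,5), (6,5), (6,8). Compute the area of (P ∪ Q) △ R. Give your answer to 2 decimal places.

|P ∪ Q| = 56.
|(P ∪ Q) ∩ R| = 21.
|(P ∪ Q) △ R| = 56 + 33 − 42 = 47.00.

47.00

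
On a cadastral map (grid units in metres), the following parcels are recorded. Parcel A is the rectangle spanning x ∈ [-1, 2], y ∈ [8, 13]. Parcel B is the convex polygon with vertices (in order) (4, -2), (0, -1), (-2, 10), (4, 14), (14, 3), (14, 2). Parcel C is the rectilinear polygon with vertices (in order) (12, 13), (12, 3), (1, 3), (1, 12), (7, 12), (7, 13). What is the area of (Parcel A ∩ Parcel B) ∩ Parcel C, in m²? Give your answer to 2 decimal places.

4.00

The region (Parcel A ∩ Parcel B) ∩ Parcel C is the polygon with vertices (1,8), (1,12), (1,12), (2,12), (2,8).
By the shoelace formula its area is 4.00.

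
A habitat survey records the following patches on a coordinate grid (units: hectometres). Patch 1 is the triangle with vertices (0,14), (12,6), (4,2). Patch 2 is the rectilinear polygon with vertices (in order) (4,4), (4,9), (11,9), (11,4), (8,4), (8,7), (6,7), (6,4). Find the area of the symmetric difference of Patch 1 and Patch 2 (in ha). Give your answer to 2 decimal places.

39.67

|Patch 1| = 56, |Patch 2| = 29, |Patch 1∩Patch 2| = 22.6667.
|Patch 1 △ Patch 2| = |Patch 1| + |Patch 2| − 2·|Patch 1∩Patch 2| = 56 + 29 − 45.3333 = 39.67.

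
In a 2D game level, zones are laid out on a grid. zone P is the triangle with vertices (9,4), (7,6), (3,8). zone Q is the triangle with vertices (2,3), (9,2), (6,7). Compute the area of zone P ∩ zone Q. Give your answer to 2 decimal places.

0.61

The intersection is the polygon with vertices (6.429,6.286), (7,5.333), (5.4,6.4), (5.667,6.667).
By the shoelace formula its area is 0.61.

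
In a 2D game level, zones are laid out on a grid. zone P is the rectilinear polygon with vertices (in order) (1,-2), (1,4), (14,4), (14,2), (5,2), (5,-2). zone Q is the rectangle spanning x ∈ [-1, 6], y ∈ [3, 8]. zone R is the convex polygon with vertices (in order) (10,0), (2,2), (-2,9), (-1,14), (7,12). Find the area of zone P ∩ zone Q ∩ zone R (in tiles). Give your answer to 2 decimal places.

4.84

The intersection is the polygon with vertices (6,4), (6,3), (1.429,3), (1,3.75), (1,4).
By the shoelace formula its area is 4.84.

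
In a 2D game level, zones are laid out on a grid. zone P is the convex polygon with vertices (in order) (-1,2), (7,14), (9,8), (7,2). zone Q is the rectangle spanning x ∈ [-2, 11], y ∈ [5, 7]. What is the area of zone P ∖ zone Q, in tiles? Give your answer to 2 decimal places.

|zone P| = 60, |zone P∩zone Q| = 13.3333.
|zone P ∖ zone Q| = |zone P| − |zone P∩zone Q| = 60 − 13.3333 = 46.67.

46.67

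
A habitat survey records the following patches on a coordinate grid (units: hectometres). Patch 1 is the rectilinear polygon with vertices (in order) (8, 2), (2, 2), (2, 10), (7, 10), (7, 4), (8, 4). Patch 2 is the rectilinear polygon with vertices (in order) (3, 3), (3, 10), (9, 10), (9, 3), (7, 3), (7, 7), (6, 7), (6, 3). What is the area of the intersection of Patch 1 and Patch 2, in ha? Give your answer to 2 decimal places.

25.00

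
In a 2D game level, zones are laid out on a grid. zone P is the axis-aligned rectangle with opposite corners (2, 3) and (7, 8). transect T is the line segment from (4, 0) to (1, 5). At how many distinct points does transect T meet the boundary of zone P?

2

The segment meets the boundary at (2,3.333), (2.2,3).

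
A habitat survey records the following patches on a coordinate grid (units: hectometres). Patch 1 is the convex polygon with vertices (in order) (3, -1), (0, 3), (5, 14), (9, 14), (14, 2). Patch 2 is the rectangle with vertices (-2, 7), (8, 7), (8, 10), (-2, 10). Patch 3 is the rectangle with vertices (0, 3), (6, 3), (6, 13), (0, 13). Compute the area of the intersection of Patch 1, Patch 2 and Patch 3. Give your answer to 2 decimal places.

The intersection is the polygon with vertices (6,10), (6,7), (1.818,7), (3.182,10).
By the shoelace formula its area is 10.50.

10.50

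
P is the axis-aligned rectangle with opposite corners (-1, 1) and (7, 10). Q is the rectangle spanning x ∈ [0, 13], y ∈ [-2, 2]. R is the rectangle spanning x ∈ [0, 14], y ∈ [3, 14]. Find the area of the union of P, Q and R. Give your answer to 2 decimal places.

By inclusion–exclusion:
Individual areas: |P| = 72, |Q| = 52, |R| = 154.
|P∩Q|: x∈[0,7], y∈[1,2] → 7·1 = 7.
|P∩R|: x∈[0,7], y∈[3,10] → 7·7 = 49.
|Q∩R| = 0 (no overlap).
|P∩Q∩R| = 0.
|P ∪ Q ∪ R| = 278 − 56 + 0 = 222.00.

222.00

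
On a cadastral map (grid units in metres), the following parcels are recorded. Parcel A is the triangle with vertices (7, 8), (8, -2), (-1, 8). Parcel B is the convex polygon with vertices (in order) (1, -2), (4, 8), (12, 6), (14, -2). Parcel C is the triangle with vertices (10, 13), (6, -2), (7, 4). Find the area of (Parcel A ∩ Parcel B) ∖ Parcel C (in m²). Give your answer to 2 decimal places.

|Parcel A ∩ Parcel B| = 28.4295.
|(Parcel A ∩ Parcel B) ∩ Parcel C| = 1.7694.
|(Parcel A ∩ Parcel B) ∖ Parcel C| = 28.4295 − 1.7694 = 26.66.

26.66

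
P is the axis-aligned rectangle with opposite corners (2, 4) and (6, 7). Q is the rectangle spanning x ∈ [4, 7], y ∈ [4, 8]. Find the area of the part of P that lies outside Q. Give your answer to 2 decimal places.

6.00

|P∩Q|: x∈[4,6], y∈[4,7] → 2·3 = 6.
|P| = 12.
|P ∖ Q| = |P| − |P∩Q| = 12 − 6 = 6.00.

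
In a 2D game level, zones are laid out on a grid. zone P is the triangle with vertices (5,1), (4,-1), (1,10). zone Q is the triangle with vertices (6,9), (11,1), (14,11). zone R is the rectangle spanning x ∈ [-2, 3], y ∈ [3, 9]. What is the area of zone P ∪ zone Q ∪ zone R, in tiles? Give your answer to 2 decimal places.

By inclusion–exclusion:
Individual areas: |zone P| = 8.5, |zone Q| = 37, |zone R| = 30.
|zone P∩zone Q| = 0.
|zone P∩zone R| = 2.7323.
|zone Q∩zone R| = 0.
|zone P∩zone Q∩zone R| = 0.
|zone P ∪ zone Q ∪ zone R| = 75.5 − 2.7323 + 0 = 72.77.

72.77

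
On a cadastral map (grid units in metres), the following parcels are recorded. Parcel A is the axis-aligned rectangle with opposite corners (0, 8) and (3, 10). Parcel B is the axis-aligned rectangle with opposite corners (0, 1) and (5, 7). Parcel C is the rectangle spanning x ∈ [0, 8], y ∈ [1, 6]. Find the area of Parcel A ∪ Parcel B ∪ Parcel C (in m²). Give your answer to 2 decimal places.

51.00

By inclusion–exclusion:
Individual areas: |Parcel A| = 6, |Parcel B| = 30, |Parcel C| = 40.
|Parcel A∩Parcel B| = 0 (no overlap).
|Parcel A∩Parcel C| = 0 (no overlap).
|Parcel B∩Parcel C|: x∈[0,5], y∈[1,6] → 5·5 = 25.
|Parcel A∩Parcel B∩Parcel C| = 0.
|Parcel A ∪ Parcel B ∪ Parcel C| = 76 − 25 + 0 = 51.00.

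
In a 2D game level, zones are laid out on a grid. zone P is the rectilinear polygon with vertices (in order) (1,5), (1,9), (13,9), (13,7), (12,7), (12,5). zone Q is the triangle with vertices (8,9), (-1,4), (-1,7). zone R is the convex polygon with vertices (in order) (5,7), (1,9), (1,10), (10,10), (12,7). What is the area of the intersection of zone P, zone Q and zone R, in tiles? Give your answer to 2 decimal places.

2.68

The intersection is the polygon with vertices (8,9), (4.684,7.158), (3.154,7.923).
By the shoelace formula its area is 2.68.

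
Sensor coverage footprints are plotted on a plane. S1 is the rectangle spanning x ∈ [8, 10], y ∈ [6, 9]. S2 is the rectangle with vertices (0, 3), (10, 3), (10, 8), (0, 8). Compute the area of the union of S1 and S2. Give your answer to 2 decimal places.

52.00

By inclusion–exclusion:
Individual areas: |S1| = 6, |S2| = 50.
|S1∩S2|: x∈[8,10], y∈[6,8] → 2·2 = 4.
|S1 ∪ S2| = 56 − 4 = 52.00.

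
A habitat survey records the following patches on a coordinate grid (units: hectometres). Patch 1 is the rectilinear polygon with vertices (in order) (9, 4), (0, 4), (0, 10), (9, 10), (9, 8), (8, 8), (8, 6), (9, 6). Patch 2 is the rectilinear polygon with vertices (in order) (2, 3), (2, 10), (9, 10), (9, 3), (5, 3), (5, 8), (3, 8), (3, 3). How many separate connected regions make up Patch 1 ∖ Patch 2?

Patch 1 ∖ Patch 2 splits into 2 disjoint pieces (area 8, area 12).

2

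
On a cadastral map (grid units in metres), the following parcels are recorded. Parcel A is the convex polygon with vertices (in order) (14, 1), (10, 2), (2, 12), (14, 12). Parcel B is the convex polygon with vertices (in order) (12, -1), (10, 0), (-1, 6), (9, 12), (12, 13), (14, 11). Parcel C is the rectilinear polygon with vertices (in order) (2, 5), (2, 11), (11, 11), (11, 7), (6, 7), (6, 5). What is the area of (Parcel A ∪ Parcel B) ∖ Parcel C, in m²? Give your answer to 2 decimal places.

|Parcel A ∪ Parcel B| = 127.9324.
|(Parcel A ∪ Parcel B) ∩ Parcel C| = 39.6324.
|(Parcel A ∪ Parcel B) ∖ Parcel C| = 127.9324 − 39.6324 = 88.30.

88.30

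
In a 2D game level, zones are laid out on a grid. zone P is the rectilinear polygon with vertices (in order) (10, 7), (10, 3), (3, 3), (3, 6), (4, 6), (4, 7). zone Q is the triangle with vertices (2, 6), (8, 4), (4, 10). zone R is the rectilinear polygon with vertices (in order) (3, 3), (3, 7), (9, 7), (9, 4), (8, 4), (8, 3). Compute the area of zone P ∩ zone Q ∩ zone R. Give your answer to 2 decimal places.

The intersection is the polygon with vertices (4,6), (4,7), (6,7), (8,4), (3,5.667), (3,6).
By the shoelace formula its area is 6.83.

6.83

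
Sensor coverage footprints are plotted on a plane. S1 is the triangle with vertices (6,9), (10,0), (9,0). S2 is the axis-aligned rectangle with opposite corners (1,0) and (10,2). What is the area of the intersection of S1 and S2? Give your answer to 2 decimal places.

The intersection is the polygon with vertices (10,0), (9,0), (8.333,2), (9.111,2).
By the shoelace formula its area is 1.78.

1.78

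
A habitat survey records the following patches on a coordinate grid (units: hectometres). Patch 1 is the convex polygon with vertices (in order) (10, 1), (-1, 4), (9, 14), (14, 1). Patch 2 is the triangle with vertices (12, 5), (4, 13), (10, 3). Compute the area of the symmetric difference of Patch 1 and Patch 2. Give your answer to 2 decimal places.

|Patch 1| = 96, |Patch 2| = 16, |Patch 1∩Patch 2| = 15.
|Patch 1 △ Patch 2| = |Patch 1| + |Patch 2| − 2·|Patch 1∩Patch 2| = 96 + 16 − 30 = 82.00.

82.00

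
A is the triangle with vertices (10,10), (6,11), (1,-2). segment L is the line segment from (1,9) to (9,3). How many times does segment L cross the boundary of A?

2

The segment meets the boundary at (6.28,5.04), (4.284,6.537).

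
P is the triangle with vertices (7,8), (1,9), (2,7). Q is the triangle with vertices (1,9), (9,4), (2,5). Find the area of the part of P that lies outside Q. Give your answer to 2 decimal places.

|P| = 5.5, |P∩Q| = 1.8333.
|P ∖ Q| = |P| − |P∩Q| = 5.5 − 1.8333 = 3.67.

3.67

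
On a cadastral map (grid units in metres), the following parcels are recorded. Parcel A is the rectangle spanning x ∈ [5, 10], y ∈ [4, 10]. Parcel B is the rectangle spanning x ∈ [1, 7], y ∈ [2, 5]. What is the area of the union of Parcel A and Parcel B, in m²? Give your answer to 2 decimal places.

46.00

By inclusion–exclusion:
Individual areas: |Parcel A| = 30, |Parcel B| = 18.
|Parcel A∩Parcel B|: x∈[5,7], y∈[4,5] → 2·1 = 2.
|Parcel A ∪ Parcel B| = 48 − 2 = 46.00.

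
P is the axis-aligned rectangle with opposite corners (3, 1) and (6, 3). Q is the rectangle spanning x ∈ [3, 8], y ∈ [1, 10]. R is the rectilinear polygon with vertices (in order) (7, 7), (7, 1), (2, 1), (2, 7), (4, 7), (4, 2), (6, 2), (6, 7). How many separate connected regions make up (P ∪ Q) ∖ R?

(P ∪ Q) ∖ R is a single connected region.

1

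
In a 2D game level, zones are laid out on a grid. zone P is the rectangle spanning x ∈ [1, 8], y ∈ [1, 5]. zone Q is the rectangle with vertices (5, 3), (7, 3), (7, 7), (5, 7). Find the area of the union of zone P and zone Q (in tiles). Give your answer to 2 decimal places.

32.00

By inclusion–exclusion:
Individual areas: |zone P| = 28, |zone Q| = 8.
|zone P∩zone Q|: x∈[5,7], y∈[3,5] → 2·2 = 4.
|zone P ∪ zone Q| = 36 − 4 = 32.00.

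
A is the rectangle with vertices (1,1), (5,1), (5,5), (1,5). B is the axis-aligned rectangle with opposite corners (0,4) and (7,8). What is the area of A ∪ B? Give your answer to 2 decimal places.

By inclusion–exclusion:
Individual areas: |A| = 16, |B| = 28.
|A∩B|: x∈[1,5], y∈[4,5] → 4·1 = 4.
|A ∪ B| = 44 − 4 = 40.00.

40.00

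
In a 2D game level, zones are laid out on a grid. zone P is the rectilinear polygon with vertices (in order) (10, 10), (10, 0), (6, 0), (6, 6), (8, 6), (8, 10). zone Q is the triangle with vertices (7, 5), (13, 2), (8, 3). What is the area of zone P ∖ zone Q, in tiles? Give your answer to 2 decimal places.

|zone P| = 32, |zone P∩zone Q| = 3.15.
|zone P ∖ zone Q| = |zone P| − |zone P∩zone Q| = 32 − 3.15 = 28.85.

28.85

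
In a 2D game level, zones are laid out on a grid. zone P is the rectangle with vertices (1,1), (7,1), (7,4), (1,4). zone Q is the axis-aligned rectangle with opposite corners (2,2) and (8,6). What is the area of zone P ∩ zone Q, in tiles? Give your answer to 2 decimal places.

10.00

|zone P∩zone Q|: x∈[2,7], y∈[2,4] → 5·2 = 10.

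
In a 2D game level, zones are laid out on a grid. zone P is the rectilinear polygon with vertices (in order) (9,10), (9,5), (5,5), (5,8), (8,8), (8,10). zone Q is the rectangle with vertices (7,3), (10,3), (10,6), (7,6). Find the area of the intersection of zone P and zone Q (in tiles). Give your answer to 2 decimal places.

2.00

The intersection is the polygon with vertices (9,5), (7,5), (7,6), (9,6).
By the shoelace formula its area is 2.00.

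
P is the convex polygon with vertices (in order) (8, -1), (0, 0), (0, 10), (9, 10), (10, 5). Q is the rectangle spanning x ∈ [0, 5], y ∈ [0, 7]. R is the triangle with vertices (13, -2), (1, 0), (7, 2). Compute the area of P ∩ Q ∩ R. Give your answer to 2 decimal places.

2.67

The intersection is the polygon with vertices (5,0), (1,0), (5,1.333).
By the shoelace formula its area is 2.67.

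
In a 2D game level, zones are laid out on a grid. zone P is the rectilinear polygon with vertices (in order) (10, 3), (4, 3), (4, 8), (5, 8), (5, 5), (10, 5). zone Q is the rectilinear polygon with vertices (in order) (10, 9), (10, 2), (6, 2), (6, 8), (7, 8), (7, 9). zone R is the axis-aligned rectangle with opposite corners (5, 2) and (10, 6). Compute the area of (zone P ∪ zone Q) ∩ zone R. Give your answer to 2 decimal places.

|zone P ∪ zone Q| = 34.
|(zone P ∪ zone Q) ∩ zone R| = 18.00.

18.00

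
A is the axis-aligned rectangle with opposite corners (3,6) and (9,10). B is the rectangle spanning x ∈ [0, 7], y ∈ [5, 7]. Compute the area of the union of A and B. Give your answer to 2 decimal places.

By inclusion–exclusion:
Individual areas: |A| = 24, |B| = 14.
|A∩B|: x∈[3,7], y∈[6,7] → 4·1 = 4.
|A ∪ B| = 38 − 4 = 34.00.

34.00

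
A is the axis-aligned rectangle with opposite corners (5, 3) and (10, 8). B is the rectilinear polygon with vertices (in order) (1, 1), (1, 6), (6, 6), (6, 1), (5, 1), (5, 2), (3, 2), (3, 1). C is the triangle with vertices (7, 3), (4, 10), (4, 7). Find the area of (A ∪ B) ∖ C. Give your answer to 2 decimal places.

42.96

|A ∪ B| = 45.
|(A ∪ B) ∩ C| = 2.0417.
|(A ∪ B) ∖ C| = 45 − 2.0417 = 42.96.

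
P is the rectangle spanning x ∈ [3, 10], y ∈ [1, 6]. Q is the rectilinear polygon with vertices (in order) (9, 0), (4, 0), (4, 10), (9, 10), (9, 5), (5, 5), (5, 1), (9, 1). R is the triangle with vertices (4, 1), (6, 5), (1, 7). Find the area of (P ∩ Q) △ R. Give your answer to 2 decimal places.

13.40

|P ∩ Q| = 9.
|(P ∩ Q) ∩ R| = 3.8.
|(P ∩ Q) △ R| = 9 + 12 − 7.6 = 13.40.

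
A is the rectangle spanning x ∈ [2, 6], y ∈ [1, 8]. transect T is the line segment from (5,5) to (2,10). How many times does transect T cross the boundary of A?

1

The segment meets the boundary at (3.2,8).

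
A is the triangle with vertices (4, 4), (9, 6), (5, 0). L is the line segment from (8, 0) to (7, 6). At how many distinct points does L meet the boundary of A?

The segment meets the boundary at (7.125,5.25), (7.4,3.6).

2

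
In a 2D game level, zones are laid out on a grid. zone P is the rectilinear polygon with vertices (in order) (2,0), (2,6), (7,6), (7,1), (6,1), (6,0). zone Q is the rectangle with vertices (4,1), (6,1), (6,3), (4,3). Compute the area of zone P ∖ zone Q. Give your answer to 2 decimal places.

|zone P| = 29, |zone P∩zone Q| = 4.
|zone P ∖ zone Q| = |zone P| − |zone P∩zone Q| = 29 − 4 = 25.00.

25.00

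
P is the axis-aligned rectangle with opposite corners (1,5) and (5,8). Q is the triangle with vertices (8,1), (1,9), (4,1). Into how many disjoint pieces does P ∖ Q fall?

P ∖ Q splits into 2 disjoint pieces (area 5.4375, area 2.8125).

2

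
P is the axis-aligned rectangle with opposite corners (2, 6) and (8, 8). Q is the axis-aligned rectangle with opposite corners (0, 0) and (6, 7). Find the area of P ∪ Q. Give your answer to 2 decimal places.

50.00

By inclusion–exclusion:
Individual areas: |P| = 12, |Q| = 42.
|P∩Q|: x∈[2,6], y∈[6,7] → 4·1 = 4.
|P ∪ Q| = 54 − 4 = 50.00.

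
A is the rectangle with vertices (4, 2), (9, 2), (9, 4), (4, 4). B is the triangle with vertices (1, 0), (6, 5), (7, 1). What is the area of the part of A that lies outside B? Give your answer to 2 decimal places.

5.50

|A| = 10, |A∩B| = 4.5.
|A ∖ B| = |A| − |A∩B| = 10 − 4.5 = 5.50.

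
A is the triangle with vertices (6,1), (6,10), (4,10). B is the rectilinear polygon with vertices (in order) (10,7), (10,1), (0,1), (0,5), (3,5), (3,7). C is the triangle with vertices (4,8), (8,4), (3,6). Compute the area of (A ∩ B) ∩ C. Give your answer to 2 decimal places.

The region (A ∩ B) ∩ C is the polygon with vertices (4.667,7), (5,7), (6,6), (6,4.8), (5.073,5.171).
By the shoelace formula its area is 1.74.

1.74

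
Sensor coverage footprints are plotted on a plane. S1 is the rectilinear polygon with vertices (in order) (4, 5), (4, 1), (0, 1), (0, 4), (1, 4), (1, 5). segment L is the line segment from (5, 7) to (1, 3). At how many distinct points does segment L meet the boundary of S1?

The segment meets the boundary at (3,5).

1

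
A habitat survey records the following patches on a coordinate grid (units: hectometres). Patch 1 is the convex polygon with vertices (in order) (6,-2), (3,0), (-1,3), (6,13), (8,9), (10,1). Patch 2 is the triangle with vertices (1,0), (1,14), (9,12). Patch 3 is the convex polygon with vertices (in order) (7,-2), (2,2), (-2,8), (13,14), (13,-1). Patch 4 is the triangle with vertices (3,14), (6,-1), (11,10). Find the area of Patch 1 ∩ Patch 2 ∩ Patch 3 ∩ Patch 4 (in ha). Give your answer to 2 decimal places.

The intersection is the polygon with vertices (4.25,10.5), (6.75,11.5), (7.571,9.857), (4.692,5.538), (3.822,9.889).
By the shoelace formula its area is 11.76.

11.76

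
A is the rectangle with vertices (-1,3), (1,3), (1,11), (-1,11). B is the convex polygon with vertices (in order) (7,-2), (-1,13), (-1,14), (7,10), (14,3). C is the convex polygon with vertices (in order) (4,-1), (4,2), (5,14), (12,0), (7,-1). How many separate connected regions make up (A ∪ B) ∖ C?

3

(A ∪ B) ∖ C splits into 3 disjoint pieces (area 40.8857, area 15.4737, area 1.2389).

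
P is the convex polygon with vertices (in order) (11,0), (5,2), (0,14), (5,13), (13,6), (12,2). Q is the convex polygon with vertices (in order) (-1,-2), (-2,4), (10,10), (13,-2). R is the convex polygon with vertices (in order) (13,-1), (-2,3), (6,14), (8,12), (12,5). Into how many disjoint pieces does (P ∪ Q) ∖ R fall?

4

(P ∪ Q) ∖ R splits into 4 disjoint pieces (area 12.5788, area 4.79, area 41.9533, area 0.5036).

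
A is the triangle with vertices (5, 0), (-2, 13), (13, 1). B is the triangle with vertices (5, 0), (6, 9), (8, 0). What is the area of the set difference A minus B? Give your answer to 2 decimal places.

43.62

|A| = 55.5, |A∩B| = 11.8804.
|A ∖ B| = |A| − |A∩B| = 55.5 − 11.8804 = 43.62.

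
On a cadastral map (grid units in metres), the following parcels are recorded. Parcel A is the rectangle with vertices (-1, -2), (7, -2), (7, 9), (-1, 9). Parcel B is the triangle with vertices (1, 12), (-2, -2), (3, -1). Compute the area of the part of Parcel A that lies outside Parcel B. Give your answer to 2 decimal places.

58.39

|Parcel A| = 88, |Parcel A∩Parcel B| = 29.6101.
|Parcel A ∖ Parcel B| = |Parcel A| − |Parcel A∩Parcel B| = 88 − 29.6101 = 58.39.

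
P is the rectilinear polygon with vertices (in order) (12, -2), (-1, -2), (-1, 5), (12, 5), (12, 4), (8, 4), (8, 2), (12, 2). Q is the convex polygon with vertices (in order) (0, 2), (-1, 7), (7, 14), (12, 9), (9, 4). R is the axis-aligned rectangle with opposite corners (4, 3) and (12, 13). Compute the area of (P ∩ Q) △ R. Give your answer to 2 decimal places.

83.21

|P ∩ Q| = 19.0889.
|(P ∩ Q) ∩ R| = 7.9389.
|(P ∩ Q) △ R| = 19.0889 + 80 − 15.8778 = 83.21.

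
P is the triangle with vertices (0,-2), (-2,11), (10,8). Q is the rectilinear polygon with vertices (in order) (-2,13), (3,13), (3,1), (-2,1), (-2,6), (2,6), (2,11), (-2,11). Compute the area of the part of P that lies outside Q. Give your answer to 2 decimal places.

|P| = 75, |P∩Q| = 23.1058.
|P ∖ Q| = |P| − |P∩Q| = 75 − 23.1058 = 51.89.

51.89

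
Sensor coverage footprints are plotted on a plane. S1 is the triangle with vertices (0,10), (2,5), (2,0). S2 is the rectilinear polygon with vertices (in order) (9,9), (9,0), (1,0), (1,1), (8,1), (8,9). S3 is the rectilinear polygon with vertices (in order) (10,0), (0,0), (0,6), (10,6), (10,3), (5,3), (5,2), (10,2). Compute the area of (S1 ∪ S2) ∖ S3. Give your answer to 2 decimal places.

5.60

|S1 ∪ S2| = 20.9.
|(S1 ∪ S2) ∩ S3| = 15.3.
|(S1 ∪ S2) ∖ S3| = 20.9 − 15.3 = 5.60.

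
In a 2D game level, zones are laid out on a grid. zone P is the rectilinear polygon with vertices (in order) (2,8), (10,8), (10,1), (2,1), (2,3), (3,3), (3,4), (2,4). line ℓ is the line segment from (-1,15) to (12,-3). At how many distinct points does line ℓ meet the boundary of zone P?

The segment meets the boundary at (9.111,1), (4.056,8).

2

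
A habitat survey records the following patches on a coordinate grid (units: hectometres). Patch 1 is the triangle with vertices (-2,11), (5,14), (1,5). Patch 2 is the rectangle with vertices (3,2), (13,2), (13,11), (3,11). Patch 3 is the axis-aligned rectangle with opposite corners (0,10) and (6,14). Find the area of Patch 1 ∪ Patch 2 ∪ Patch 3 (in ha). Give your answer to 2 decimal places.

125.36

By inclusion–exclusion:
Individual areas: |Patch 1| = 25.5, |Patch 2| = 90, |Patch 3| = 24.
|Patch 1∩Patch 2| = 0.5.
|Patch 1∩Patch 3| = 11.0873.
|Patch 2∩Patch 3|: x∈[3,6], y∈[10,11] → 3·1 = 3.
|Patch 1∩Patch 2∩Patch 3| = 0.4444.
|Patch 1 ∪ Patch 2 ∪ Patch 3| = 139.5 − 14.5873 + 0.4444 = 125.36.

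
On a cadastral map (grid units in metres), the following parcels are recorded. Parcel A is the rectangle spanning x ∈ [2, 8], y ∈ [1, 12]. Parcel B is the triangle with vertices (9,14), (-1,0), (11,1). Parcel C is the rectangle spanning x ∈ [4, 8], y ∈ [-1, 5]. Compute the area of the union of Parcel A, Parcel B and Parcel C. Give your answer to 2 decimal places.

107.06

By inclusion–exclusion:
Individual areas: |Parcel A| = 66, |Parcel B| = 79, |Parcel C| = 24.
|Parcel A∩Parcel B| = 44.2714.
|Parcel A∩Parcel C|: x∈[4,8], y∈[1,5] → 4·4 = 16.
|Parcel B∩Parcel C| = 17.6667.
|Parcel A∩Parcel B∩Parcel C| = 16.
|Parcel A ∪ Parcel B ∪ Parcel C| = 169 − 77.9381 + 16 = 107.06.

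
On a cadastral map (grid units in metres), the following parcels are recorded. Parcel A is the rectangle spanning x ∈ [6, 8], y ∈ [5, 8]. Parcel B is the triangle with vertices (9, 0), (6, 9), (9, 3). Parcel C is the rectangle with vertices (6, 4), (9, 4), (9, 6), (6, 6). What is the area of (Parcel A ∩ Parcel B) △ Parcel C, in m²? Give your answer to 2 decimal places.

|Parcel A ∩ Parcel B| = 1.25.
|(Parcel A ∩ Parcel B) ∩ Parcel C| = 0.5833.
|(Parcel A ∩ Parcel B) △ Parcel C| = 1.25 + 6 − 1.1667 = 6.08.

6.08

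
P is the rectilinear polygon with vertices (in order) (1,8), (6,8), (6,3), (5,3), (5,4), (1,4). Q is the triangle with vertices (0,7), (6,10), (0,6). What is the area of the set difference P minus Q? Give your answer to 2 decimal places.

19.92

|P| = 21, |P∩Q| = 1.0833.
|P ∖ Q| = |P| − |P∩Q| = 21 − 1.0833 = 19.92.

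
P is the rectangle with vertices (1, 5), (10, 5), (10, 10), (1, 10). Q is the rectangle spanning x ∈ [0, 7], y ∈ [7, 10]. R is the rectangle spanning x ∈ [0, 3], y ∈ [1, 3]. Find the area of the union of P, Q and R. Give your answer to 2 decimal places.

By inclusion–exclusion:
Individual areas: |P| = 45, |Q| = 21, |R| = 6.
|P∩Q|: x∈[1,7], y∈[7,10] → 6·3 = 18.
|P∩R| = 0 (no overlap).
|Q∩R| = 0 (no overlap).
|P∩Q∩R| = 0.
|P ∪ Q ∪ R| = 72 − 18 + 0 = 54.00.

54.00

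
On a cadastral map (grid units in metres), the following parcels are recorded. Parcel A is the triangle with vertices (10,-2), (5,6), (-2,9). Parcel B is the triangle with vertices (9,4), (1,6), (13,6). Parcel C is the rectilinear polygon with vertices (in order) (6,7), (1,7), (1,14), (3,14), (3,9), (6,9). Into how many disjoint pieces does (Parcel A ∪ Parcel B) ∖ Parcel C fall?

1

(Parcel A ∪ Parcel B) ∖ Parcel C is a single connected region.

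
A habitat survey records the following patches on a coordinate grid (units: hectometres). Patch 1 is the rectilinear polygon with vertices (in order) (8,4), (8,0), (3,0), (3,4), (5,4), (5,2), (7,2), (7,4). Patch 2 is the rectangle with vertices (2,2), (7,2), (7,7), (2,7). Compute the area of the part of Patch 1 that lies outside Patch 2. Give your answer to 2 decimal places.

|Patch 1| = 16, |Patch 1∩Patch 2| = 4.
|Patch 1 ∖ Patch 2| = |Patch 1| − |Patch 1∩Patch 2| = 16 − 4 = 12.00.

12.00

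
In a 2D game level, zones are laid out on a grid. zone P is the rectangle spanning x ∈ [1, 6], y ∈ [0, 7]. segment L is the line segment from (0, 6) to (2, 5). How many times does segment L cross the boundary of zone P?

1

The segment meets the boundary at (1,5.5).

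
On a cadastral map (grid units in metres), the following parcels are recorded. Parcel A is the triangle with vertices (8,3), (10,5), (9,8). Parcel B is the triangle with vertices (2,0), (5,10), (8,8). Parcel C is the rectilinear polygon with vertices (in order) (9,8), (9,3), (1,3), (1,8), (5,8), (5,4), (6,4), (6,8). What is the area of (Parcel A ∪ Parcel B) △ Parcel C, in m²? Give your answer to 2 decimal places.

35.92

|Parcel A ∪ Parcel B| = 22.
|(Parcel A ∪ Parcel B) ∩ Parcel C| = 11.0417.
|(Parcel A ∪ Parcel B) △ Parcel C| = 22 + 36 − 22.0833 = 35.92.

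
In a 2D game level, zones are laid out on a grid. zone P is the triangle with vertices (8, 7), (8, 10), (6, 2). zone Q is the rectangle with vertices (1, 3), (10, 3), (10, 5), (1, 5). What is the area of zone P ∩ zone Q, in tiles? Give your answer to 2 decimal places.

0.60

The intersection is the polygon with vertices (6.75,5), (7.2,5), (6.4,3), (6.25,3).
By the shoelace formula its area is 0.60.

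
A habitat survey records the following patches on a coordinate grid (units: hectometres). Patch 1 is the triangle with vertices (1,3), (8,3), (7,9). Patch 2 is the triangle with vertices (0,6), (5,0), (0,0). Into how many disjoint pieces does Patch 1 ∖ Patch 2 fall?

Patch 1 ∖ Patch 2 is a single connected region.

1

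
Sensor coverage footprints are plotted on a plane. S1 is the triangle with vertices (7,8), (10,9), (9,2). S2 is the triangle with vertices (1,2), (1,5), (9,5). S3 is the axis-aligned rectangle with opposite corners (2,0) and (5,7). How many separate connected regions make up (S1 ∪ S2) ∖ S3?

(S1 ∪ S2) ∖ S3 splits into 2 disjoint pieces (area 12.8333, area 2.8125).

2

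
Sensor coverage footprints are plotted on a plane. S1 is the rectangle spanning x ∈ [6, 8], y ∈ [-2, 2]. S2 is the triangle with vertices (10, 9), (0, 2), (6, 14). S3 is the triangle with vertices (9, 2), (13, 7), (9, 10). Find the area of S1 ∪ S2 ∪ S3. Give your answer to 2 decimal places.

By inclusion–exclusion:
Individual areas: |S1| = 8, |S2| = 39, |S3| = 16.
|S1∩S2| = 0.
|S1∩S3| = 0.
|S2∩S3| = 0.9125.
|S1∩S2∩S3| = 0.
|S1 ∪ S2 ∪ S3| = 63 − 0.9125 + 0 = 62.09.

62.09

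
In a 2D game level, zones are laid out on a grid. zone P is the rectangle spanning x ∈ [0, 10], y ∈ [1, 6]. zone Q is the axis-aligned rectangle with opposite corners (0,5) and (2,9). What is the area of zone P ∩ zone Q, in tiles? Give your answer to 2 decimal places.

2.00

|zone P∩zone Q|: x∈[0,2], y∈[5,6] → 2·1 = 2.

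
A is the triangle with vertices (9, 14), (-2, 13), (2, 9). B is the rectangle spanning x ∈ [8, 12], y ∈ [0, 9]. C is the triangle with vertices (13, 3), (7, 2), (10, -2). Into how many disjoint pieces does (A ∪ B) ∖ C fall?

4

(A ∪ B) ∖ C splits into 4 disjoint pieces (area 24, area 0.1667, area 26, area 0.5333).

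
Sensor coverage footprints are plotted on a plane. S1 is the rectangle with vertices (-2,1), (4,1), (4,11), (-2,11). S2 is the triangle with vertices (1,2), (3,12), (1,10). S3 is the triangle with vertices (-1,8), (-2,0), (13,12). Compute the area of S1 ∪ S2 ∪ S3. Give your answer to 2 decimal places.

By inclusion–exclusion:
Individual areas: |S1| = 60, |S2| = 8, |S3| = 54.
|S1∩S2| = 7.6.
|S1∩S3| = 32.6089.
|S2∩S3| = 4.561.
|S1∩S2∩S3| = 4.561.
|S1 ∪ S2 ∪ S3| = 122 − 44.77 + 4.561 = 81.79.

81.79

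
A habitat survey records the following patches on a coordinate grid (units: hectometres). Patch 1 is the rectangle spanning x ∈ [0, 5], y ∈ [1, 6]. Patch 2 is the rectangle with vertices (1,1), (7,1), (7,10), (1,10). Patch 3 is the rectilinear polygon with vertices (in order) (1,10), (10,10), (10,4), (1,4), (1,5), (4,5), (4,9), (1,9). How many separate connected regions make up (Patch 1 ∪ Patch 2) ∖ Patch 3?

(Patch 1 ∪ Patch 2) ∖ Patch 3 is a single connected region.

1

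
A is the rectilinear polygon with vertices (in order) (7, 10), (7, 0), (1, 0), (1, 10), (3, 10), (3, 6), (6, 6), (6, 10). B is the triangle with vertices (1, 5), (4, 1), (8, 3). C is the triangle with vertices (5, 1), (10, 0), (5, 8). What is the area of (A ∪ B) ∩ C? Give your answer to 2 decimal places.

10.39

|A ∪ B| = 48.3929.
|(A ∪ B) ∩ C| = 10.39.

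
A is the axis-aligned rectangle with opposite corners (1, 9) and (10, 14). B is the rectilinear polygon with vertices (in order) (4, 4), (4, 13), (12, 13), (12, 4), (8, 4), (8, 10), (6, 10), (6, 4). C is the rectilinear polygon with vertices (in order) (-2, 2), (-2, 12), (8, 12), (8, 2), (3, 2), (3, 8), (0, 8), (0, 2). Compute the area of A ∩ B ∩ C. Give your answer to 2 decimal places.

10.00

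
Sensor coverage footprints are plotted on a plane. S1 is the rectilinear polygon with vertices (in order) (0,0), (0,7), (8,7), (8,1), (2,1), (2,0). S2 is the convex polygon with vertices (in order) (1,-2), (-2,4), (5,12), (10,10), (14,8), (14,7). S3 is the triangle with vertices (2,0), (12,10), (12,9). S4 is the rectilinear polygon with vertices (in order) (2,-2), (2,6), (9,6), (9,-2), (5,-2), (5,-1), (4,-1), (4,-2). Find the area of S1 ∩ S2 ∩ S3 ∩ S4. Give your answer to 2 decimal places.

1.74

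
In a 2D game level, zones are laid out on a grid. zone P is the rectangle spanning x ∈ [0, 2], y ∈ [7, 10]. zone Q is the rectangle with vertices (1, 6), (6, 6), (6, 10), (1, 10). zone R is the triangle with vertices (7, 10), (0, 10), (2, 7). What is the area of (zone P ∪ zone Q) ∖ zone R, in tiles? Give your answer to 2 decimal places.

|zone P ∪ zone Q| = 23.
|(zone P ∪ zone Q) ∩ zone R| = 10.2.
|(zone P ∪ zone Q) ∖ zone R| = 23 − 10.2 = 12.80.

12.80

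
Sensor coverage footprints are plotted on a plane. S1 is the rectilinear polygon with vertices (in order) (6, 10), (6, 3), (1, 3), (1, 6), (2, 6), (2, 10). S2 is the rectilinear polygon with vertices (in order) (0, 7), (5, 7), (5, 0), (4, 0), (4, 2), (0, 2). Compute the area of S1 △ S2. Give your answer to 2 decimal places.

28.00

|S1| = 31, |S2| = 27, |S1∩S2| = 15.
|S1 △ S2| = |S1| + |S2| − 2·|S1∩S2| = 31 + 27 − 30 = 28.00.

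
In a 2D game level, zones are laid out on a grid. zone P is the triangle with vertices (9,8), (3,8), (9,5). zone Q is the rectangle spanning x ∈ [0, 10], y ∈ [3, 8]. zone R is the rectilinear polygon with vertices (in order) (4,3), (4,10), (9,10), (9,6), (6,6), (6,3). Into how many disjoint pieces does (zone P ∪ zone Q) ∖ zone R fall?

2

(zone P ∪ zone Q) ∖ zone R splits into 2 disjoint pieces (area 14, area 20).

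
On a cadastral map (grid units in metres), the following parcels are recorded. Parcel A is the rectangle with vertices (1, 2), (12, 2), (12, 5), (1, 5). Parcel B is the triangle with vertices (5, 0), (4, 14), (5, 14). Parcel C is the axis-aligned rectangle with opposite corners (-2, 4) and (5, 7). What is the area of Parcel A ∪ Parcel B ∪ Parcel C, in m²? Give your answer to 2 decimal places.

By inclusion–exclusion:
Individual areas: |Parcel A| = 33, |Parcel B| = 7, |Parcel C| = 21.
|Parcel A∩Parcel B| = 0.75.
|Parcel A∩Parcel C|: x∈[1,5], y∈[4,5] → 4·1 = 4.
|Parcel B∩Parcel C| = 1.1786.
|Parcel A∩Parcel B∩Parcel C| = 0.3214.
|Parcel A ∪ Parcel B ∪ Parcel C| = 61 − 5.9286 + 0.3214 = 55.39.

55.39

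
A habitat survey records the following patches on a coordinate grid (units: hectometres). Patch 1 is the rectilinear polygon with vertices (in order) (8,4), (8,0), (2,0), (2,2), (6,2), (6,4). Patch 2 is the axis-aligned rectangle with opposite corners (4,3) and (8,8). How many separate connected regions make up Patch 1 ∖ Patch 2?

1

Patch 1 ∖ Patch 2 is a single connected region.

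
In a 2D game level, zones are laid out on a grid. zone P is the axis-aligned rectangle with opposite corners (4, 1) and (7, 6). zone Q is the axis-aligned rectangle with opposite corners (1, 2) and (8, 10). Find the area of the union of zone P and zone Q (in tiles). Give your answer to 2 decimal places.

By inclusion–exclusion:
Individual areas: |zone P| = 15, |zone Q| = 56.
|zone P∩zone Q|: x∈[4,7], y∈[2,6] → 3·4 = 12.
|zone P ∪ zone Q| = 71 − 12 = 59.00.

59.00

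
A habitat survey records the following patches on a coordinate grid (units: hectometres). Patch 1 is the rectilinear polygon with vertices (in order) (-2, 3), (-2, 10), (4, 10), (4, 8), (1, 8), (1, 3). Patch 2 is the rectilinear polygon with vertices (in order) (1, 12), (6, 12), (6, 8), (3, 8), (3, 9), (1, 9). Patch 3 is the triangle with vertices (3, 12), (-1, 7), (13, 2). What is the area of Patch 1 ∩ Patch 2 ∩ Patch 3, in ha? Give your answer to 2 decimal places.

The intersection is the polygon with vertices (4,8), (3,8), (3,9), (1,9), (1,9.5), (1.4,10), (4,10).
By the shoelace formula its area is 3.90.

3.90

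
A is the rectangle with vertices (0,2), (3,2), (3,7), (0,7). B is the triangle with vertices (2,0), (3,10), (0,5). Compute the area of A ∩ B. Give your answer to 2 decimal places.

9.25

The intersection is the polygon with vertices (2.7,7), (2.2,2), (1.2,2), (0,5), (1.2,7).
By the shoelace formula its area is 9.25.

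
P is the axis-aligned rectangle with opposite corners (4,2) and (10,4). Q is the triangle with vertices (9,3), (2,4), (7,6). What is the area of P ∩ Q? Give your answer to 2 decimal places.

The intersection is the polygon with vertices (4,4), (8.333,4), (9,3), (4,3.714).
By the shoelace formula its area is 2.88.

2.88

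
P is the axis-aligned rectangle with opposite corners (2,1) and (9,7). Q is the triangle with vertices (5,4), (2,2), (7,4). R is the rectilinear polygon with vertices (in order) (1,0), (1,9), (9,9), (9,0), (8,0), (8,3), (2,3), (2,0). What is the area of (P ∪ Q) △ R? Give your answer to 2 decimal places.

36.00

|P ∪ Q| = 42.
|(P ∪ Q) ∩ R| = 30.
|(P ∪ Q) △ R| = 42 + 54 − 60 = 36.00.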